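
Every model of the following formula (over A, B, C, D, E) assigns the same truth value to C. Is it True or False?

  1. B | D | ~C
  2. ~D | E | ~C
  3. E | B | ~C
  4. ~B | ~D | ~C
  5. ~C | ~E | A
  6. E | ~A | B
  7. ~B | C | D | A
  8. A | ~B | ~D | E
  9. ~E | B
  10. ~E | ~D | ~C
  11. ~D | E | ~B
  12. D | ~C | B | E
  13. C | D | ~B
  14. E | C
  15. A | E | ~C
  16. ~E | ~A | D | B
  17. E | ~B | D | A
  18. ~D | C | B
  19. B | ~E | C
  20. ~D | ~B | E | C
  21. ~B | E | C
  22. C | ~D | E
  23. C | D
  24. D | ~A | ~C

False

Suppose C = 1.
Branch on B: set B = 1.
The clause (~D) is unit, so D = 0.
The clause (~A) is unit, so A = 0.
The clause (~E) is unit, so E = 0.
Now (E) is unsatisfied and unit — conflict.
That branch fails; take B = 0 instead.
The clause (D) is unit, so D = 1.
The clause (E) is unit, so E = 1.
Now (~E) is unsatisfied and unit — conflict.
Neither B = 1 nor B = 0 works.
So every satisfying assignment has C = False.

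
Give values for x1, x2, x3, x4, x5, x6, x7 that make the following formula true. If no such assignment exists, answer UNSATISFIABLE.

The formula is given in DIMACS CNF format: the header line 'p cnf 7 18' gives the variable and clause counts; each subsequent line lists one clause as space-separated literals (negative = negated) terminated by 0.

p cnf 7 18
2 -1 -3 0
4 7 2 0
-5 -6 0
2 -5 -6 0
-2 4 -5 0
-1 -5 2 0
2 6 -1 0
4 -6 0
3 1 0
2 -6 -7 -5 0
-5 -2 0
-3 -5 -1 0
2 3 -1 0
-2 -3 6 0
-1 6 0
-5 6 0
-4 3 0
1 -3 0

x1=True,  x2=True,  x3=True,  x4=True,  x5=False,  x6=True,  x7=False

Case x5 = False:
Case x4 = True:
Unit clause (x3) forces x3 = True.
Unit clause (x1) forces x1 = True.
Unit clause (x2) forces x2 = True.
Unit clause (x6) forces x6 = True.
Every clause is now satisfied; x7 is unconstrained.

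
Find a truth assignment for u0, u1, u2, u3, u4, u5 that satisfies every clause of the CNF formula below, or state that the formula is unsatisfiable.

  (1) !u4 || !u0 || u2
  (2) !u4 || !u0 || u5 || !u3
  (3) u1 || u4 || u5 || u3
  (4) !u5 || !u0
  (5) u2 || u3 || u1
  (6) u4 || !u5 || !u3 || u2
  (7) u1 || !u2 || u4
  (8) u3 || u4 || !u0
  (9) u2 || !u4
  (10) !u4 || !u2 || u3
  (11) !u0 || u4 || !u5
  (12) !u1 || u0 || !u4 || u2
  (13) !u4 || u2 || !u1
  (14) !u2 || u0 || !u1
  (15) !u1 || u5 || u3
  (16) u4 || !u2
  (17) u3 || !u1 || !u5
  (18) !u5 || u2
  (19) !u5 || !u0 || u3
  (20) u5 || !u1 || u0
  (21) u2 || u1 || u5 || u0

u0=false; u1=false; u2=true; u3=true; u4=true; u5=false

Case u5 = false:
Case u2 = true:
From the singleton clause (u4), u4 = true.
From the singleton clause (u3), u3 = true.
From the singleton clause (!u0), u0 = false.
From the singleton clause (!u1), u1 = false.
Every clause now holds.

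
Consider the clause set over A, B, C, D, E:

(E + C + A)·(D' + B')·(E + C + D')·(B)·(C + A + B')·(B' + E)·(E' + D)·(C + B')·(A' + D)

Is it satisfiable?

No

Unit clause (B) forces B = 1.
Unit clause (D') forces D = 0.
Unit clause (E) forces E = 1.
Now (E') is unsatisfied and unit — conflict.
No assignment satisfies every clause.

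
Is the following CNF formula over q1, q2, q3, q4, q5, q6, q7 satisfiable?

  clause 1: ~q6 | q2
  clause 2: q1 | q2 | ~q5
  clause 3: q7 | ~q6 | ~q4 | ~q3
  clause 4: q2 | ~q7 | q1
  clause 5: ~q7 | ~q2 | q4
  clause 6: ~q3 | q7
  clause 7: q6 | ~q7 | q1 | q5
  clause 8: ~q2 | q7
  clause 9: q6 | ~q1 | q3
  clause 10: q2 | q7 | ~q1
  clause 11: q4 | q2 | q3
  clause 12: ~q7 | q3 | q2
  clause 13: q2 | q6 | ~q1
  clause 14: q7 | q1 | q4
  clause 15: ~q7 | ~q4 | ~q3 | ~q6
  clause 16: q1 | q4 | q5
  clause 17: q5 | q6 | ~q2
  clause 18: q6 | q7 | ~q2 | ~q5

Yes

Case q6 = 0:
Case q3 = 0:
(~q1) alone gives q1 = 0.
Case q2 = 1:
(q7) alone gives q7 = 1.
(q4) alone gives q4 = 1.
(q5) alone gives q5 = 1.
Every clause now holds.
A satisfying assignment: q1=0, q2=1, q3=0, q4=1, q5=1, q6=0, q7=1.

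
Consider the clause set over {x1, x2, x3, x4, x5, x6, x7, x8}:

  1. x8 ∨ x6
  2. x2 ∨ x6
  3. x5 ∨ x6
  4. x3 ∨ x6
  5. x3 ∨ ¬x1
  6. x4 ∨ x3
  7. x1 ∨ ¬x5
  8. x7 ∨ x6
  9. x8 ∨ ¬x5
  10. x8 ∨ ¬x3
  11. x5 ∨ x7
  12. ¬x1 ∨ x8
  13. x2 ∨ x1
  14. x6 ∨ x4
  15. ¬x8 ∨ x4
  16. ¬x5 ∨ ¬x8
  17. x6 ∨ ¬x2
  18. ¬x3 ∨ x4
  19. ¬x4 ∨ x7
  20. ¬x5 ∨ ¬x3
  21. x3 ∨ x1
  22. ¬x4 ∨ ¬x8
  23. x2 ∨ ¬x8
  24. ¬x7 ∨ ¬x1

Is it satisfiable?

No, unsatisfiable

Suppose x8 = True.
The clause (x4) is unit, so x4 = True.
But (¬x4) is also a unit clause — contradiction.
Backtrack on x8: now try x8 = False.
The clause (x6) is unit, so x6 = True.
The clause (¬x5) is unit, so x5 = False.
The clause (¬x3) is unit, so x3 = False.
The clause (¬x1) is unit, so x1 = False.
But (x1) is also a unit clause — contradiction.
Either choice for x8 ends in contradiction.
No assignment satisfies every clause.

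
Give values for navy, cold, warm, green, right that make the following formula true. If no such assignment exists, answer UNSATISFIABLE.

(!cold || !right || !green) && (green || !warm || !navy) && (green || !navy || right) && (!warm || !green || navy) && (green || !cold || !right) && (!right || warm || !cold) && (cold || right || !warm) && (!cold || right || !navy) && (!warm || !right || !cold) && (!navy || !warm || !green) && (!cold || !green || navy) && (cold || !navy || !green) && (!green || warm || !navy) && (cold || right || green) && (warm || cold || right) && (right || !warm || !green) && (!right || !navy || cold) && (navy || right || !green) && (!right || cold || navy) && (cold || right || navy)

navy: false; cold: true; warm: false; green: false; right: false

Suppose cold = true.
Suppose right = false.
From the singleton clause (!navy), navy = false.
From the singleton clause (!green), green = false.
No clause remains; warm is free.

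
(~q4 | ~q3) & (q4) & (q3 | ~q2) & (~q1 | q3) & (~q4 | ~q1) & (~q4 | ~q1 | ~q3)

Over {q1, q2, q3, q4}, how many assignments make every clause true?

1

There are 2^4 = 16 truth assignments over (q1, q2, q3, q4).
Check each against the 6 clauses (columns in the order q1, q2, q3, q4):
  F F F F  ✗ fails (q4)
  F F F T  ✓ satisfies all
  F F T F  ✗ fails (q4)
  F F T T  ✗ fails (~q4 | ~q3)
  F T F F  ✗ fails (q4)
  F T F T  ✗ fails (q3 | ~q2)
  F T T F  ✗ fails (q4)
  F T T T  ✗ fails (~q4 | ~q3)
  T F F F  ✗ fails (q4)
  T F F T  ✗ fails (~q1 | q3)
  T F T F  ✗ fails (q4)
  T F T T  ✗ fails (~q4 | ~q3)
  T T F F  ✗ fails (q4)
  T T F T  ✗ fails (q3 | ~q2)
  T T T F  ✗ fails (q4)
  T T T T  ✗ fails (~q4 | ~q3)
1 of the 16 rows is a model.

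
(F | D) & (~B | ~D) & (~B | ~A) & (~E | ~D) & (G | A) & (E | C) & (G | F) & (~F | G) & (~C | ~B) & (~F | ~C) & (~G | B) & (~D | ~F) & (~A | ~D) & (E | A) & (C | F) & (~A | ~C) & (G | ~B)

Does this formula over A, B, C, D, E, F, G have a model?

Satisfiable

Try F = 1.
Unit clause (G) forces G = 1.
Unit clause (~C) forces C = 0.
Unit clause (E) forces E = 1.
Unit clause (~D) forces D = 0.
Unit clause (B) forces B = 1.
Unit clause (~A) forces A = 0.
Every clause now holds.
A satisfying assignment: A: 0, B: 1, C: 0, D: 0, E: 1, F: 1, G: 1.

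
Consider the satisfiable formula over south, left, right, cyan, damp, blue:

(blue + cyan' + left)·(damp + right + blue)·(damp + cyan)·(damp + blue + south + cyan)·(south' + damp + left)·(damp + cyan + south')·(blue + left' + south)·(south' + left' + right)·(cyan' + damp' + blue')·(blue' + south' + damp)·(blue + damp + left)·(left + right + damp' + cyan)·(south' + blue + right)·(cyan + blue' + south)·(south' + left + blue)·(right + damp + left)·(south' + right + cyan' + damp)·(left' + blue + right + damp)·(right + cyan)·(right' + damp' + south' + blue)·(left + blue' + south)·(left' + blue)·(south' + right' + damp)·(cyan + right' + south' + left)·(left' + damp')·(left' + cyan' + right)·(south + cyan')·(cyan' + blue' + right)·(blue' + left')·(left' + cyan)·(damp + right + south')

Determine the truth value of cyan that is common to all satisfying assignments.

Suppose cyan = 1.
From the singleton clause (south), south = 1.
Suppose blue = 1.
From the singleton clause (damp'), damp = 0.
Now (damp) is unsatisfied and unit — conflict.
So blue must be the other value — set blue = 0.
From the singleton clause (left), left = 1.
Now (left') is unsatisfied and unit — conflict.
Both values of blue lead to a conflict.
So every satisfying assignment has cyan = False.

False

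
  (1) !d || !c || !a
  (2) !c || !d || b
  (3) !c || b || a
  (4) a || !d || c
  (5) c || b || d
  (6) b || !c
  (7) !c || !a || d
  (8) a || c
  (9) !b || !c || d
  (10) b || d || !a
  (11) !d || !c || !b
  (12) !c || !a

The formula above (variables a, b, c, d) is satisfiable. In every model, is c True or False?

Suppose c = true.
The clause (b) is unit, so b = true.
The clause (d) is unit, so d = true.
Now (!d) is unsatisfied and unit — conflict.
So every satisfying assignment has c = False.

False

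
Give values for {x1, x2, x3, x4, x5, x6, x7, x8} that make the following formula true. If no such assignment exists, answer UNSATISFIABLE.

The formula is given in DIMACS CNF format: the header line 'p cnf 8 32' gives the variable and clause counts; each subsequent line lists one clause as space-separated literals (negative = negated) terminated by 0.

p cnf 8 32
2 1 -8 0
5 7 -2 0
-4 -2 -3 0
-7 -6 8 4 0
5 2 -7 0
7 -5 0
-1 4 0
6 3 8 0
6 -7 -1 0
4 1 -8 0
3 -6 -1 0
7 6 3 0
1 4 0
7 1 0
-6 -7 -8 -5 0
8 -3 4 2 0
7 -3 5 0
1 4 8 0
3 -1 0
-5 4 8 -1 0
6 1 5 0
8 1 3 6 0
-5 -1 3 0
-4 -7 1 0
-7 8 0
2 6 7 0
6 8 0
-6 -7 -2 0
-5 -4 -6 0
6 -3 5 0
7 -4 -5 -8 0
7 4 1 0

Branch on x7: set x7 = True.
From the singleton clause (x8), x8 = True.
Branch on x2: set x2 = True.
From the singleton clause (¬x6), x6 = False.
From the singleton clause (¬x1), x1 = False.
From the singleton clause (x4), x4 = True.
Now (¬x4) is unsatisfied and unit — conflict.
Backtrack on x2: now try x2 = False.
From the singleton clause (x1), x1 = True.
From the singleton clause (x5), x5 = True.
From the singleton clause (x4), x4 = True.
From the singleton clause (x6), x6 = True.
Now (¬x6) is unsatisfied and unit — conflict.
Either choice for x2 ends in contradiction.
Backtrack on x7: now try x7 = False.
From the singleton clause (¬x5), x5 = False.
From the singleton clause (¬x2), x2 = False.
From the singleton clause (x1), x1 = True.
From the singleton clause (x4), x4 = True.
From the singleton clause (¬x3), x3 = False.
Now (x3) is unsatisfied and unit — conflict.
Either choice for x7 ends in contradiction.

UNSATISFIABLE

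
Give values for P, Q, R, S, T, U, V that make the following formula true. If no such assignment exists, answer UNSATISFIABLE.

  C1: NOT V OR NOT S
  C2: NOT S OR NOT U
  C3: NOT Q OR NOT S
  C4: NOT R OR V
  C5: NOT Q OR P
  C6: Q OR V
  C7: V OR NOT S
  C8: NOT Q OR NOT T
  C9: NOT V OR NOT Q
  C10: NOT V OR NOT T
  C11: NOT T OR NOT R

Branch on V: set V = true.
(NOT S) alone gives S = false.
(NOT Q) alone gives Q = false.
(NOT T) alone gives T = false.
Every clause is now satisfied; P, R, U are unconstrained.

P=false, Q=false, R=true, S=false, T=false, U=false, V=true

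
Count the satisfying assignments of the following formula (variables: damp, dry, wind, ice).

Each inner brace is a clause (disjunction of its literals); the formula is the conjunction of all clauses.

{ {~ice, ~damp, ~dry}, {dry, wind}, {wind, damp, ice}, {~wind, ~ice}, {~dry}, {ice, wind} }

There are 2^4 = 16 truth assignments over (damp, dry, wind, ice).
Check each against the 6 clauses (columns in the order damp, dry, wind, ice):
  F F F F  ✗ fails (dry | wind)
  F F F T  ✗ fails (dry | wind)
  F F T F  ✓ satisfies all
  F F T T  ✗ fails (~wind | ~ice)
  F T F F  ✗ fails (wind | damp | ice)
  F T F T  ✗ fails (~dry)
  F T T F  ✗ fails (~dry)
  F T T T  ✗ fails (~wind | ~ice)
  T F F F  ✗ fails (dry | wind)
  T F F T  ✗ fails (dry | wind)
  T F T F  ✓ satisfies all
  T F T T  ✗ fails (~wind | ~ice)
  T T F F  ✗ fails (~dry)
  T T F T  ✗ fails (~ice | ~damp | ~dry)
  T T T F  ✗ fails (~dry)
  T T T T  ✗ fails (~ice | ~damp | ~dry)
2 of the 16 rows are models.

2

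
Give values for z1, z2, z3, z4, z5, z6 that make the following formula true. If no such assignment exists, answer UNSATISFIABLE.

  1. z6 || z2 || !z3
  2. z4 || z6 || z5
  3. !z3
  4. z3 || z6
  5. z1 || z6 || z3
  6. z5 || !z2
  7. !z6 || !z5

z1: true,  z2: false,  z3: false,  z4: true,  z5: false,  z6: true

Unit clause (!z3) forces z3 = false.
Unit clause (z6) forces z6 = true.
Unit clause (!z5) forces z5 = false.
Unit clause (!z2) forces z2 = false.
No clause remains; z1, z4 are free.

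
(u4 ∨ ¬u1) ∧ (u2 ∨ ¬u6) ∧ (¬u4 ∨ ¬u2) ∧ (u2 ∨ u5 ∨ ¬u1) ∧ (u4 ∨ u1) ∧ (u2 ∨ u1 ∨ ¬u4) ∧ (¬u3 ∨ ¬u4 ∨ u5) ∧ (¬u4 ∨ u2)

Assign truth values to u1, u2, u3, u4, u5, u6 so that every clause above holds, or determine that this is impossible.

Case u4 = True:
The clause (¬u2) is unit, so u2 = False.
That conflicts with the unit clause (u2).
Backtrack on u4: now try u4 = False.
The clause (¬u1) is unit, so u1 = False.
That conflicts with the unit clause (u1).
Either choice for u4 ends in contradiction.

UNSATISFIABLE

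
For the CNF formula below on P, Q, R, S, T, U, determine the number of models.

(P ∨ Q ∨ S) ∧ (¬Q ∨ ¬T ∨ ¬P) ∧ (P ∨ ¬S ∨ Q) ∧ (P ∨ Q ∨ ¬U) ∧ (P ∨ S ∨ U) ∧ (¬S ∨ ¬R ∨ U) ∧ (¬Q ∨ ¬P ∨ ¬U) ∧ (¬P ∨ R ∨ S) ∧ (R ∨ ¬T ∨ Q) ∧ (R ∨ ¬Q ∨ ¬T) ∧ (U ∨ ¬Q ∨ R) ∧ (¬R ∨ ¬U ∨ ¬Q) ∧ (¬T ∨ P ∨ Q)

There are 2^6 = 64 truth assignments over (P, Q, R, S, T, U).
Split on Q. With Q = True, the clauses containing Q are satisfied and ¬Q drops from the rest; 3 of the 2^5 = 32 assignments to the other variables satisfy what remains.
With Q = False, by the same count on the reduced clause set, 8 assignments work.
(One model: P=F, Q=T, R=F, S=F, T=F, U=T.)
Total: 3 + 8 = 11.

11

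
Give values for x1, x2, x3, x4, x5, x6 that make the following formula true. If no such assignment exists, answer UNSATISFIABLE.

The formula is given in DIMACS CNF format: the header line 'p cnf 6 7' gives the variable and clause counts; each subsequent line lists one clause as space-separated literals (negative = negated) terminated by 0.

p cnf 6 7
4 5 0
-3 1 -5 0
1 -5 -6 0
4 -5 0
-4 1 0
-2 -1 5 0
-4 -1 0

UNSATISFIABLE

Branch on x4: set x4 = True.
The clause (x1) is unit, so x1 = True.
But (¬x1) is also a unit clause — contradiction.
That branch fails; take x4 = False instead.
The clause (x5) is unit, so x5 = True.
But (¬x5) is also a unit clause — contradiction.
Either choice for x4 ends in contradiction.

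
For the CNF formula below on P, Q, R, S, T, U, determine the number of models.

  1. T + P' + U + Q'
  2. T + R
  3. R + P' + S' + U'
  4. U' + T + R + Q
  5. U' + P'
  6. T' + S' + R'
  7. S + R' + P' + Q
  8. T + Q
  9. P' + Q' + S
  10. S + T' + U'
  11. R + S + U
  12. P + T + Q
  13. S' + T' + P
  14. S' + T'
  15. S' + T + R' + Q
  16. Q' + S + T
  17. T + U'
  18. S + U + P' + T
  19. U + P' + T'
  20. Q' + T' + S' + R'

3

There are 2^6 = 64 truth assignments over (P, Q, R, S, T, U).
Split on Q. With Q = 1, the clauses containing Q are satisfied and Q' drops from the rest; 2 of the 2^5 = 32 assignments to the other variables satisfy what remains.
With Q = 0, by the same count on the reduced clause set, 1 assignment works.
Total: 2 + 1 = 3.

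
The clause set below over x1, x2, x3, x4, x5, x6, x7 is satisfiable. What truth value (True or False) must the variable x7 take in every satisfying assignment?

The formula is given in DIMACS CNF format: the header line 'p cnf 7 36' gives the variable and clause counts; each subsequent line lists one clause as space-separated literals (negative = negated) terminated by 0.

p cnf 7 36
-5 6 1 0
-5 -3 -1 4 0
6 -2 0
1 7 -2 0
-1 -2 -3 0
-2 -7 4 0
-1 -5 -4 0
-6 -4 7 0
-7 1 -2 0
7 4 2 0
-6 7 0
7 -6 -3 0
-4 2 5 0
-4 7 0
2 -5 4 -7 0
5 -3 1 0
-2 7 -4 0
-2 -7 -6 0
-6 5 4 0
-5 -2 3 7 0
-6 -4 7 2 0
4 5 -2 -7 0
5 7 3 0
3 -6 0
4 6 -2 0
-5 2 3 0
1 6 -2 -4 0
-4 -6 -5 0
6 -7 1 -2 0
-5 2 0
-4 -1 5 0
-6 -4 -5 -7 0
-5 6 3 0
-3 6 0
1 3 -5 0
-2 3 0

Suppose x7 = False.
The clause (¬x6) is unit, so x6 = False.
The clause (¬x2) is unit, so x2 = False.
The clause (x4) is unit, so x4 = True.
Now (¬x4) is unsatisfied and unit — conflict.
So every satisfying assignment has x7 = True.

True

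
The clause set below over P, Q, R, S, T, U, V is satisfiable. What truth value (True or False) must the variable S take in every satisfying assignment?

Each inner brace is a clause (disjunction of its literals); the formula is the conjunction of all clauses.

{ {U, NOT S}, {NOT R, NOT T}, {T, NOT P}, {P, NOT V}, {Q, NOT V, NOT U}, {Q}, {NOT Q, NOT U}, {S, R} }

False

Suppose S = true.
(U) alone gives U = true.
(Q) alone gives Q = true.
That conflicts with the unit clause (NOT Q).
So every satisfying assignment has S = False.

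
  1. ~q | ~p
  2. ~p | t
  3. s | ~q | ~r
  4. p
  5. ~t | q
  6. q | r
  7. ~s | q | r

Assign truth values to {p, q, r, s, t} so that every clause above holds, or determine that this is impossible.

The clause (p) is unit, so p = 1.
The clause (~q) is unit, so q = 0.
The clause (t) is unit, so t = 1.
That conflicts with the unit clause (~t).

UNSATISFIABLE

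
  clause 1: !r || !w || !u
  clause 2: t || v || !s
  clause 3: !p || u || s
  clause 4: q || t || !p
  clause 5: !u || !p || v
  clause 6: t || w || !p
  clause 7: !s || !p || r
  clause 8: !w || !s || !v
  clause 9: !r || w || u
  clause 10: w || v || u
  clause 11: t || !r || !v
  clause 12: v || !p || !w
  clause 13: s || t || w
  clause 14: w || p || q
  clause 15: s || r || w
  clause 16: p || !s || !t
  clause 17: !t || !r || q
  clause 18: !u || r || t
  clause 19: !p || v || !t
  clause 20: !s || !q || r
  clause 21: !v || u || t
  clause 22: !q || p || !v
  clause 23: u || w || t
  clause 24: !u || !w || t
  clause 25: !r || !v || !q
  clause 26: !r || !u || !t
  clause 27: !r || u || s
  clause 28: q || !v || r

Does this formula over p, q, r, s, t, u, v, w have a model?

Yes, satisfiable

Try r = false.
Try s = false.
The clause (w) is unit, so w = true.
Try p = true.
The clause (u) is unit, so u = true.
The clause (v) is unit, so v = true.
The clause (t) is unit, so t = true.
The clause (q) is unit, so q = true.
This assignment satisfies each clause.
A satisfying assignment: p: true, q: true, r: false, s: false, t: true, u: true, v: true, w: true.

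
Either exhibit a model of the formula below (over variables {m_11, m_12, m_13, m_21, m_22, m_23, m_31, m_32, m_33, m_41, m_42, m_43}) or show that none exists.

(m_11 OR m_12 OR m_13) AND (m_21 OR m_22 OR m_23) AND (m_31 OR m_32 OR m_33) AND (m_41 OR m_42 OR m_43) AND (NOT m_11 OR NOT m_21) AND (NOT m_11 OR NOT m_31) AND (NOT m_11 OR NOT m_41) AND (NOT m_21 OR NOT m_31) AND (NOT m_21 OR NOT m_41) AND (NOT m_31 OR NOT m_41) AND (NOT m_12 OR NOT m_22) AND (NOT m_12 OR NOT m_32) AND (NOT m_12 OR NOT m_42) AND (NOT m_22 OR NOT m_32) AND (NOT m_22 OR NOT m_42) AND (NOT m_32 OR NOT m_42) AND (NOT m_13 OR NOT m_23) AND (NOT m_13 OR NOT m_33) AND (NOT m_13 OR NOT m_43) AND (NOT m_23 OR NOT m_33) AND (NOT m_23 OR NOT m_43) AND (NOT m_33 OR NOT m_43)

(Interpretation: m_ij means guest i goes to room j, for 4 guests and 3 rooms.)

Try m_11 = false.
Try m_12 = true.
(NOT m_22) alone gives m_22 = false.
(NOT m_32) alone gives m_32 = false.
(NOT m_42) alone gives m_42 = false.
Try m_21 = true.
(NOT m_31) alone gives m_31 = false.
(m_33) alone gives m_33 = true.
(NOT m_41) alone gives m_41 = false.
(m_43) alone gives m_43 = true.
But (NOT m_43) is also a unit clause — contradiction.
Undo m_21 and try m_21 = false.
(m_23) alone gives m_23 = true.
(NOT m_13) alone gives m_13 = false.
(NOT m_33) alone gives m_33 = false.
(m_31) alone gives m_31 = true.
(NOT m_41) alone gives m_41 = false.
(m_43) alone gives m_43 = true.
But (NOT m_43) is also a unit clause — contradiction.
Both values of m_21 lead to a conflict.
Undo m_12 and try m_12 = false.
(m_13) alone gives m_13 = true.
(NOT m_23) alone gives m_23 = false.
(NOT m_33) alone gives m_33 = false.
(NOT m_43) alone gives m_43 = false.
Try m_21 = true.
(NOT m_31) alone gives m_31 = false.
(m_32) alone gives m_32 = true.
(NOT m_41) alone gives m_41 = false.
(m_42) alone gives m_42 = true.
But (NOT m_42) is also a unit clause — contradiction.
Undo m_21 and try m_21 = false.
(m_22) alone gives m_22 = true.
(NOT m_32) alone gives m_32 = false.
(m_31) alone gives m_31 = true.
(NOT m_41) alone gives m_41 = false.
(m_42) alone gives m_42 = true.
But (NOT m_42) is also a unit clause — contradiction.
Both values of m_21 lead to a conflict.
Both values of m_12 lead to a conflict.
Undo m_11 and try m_11 = true.
(NOT m_21) alone gives m_21 = false.
(NOT m_31) alone gives m_31 = false.
(NOT m_41) alone gives m_41 = false.
Try m_22 = true.
(NOT m_12) alone gives m_12 = false.
(NOT m_32) alone gives m_32 = false.
(m_33) alone gives m_33 = true.
(NOT m_42) alone gives m_42 = false.
(m_43) alone gives m_43 = true.
But (NOT m_43) is also a unit clause — contradiction.
Undo m_22 and try m_22 = false.
(m_23) alone gives m_23 = true.
(NOT m_13) alone gives m_13 = false.
(NOT m_33) alone gives m_33 = false.
(m_32) alone gives m_32 = true.
(NOT m_12) alone gives m_12 = false.
(NOT m_42) alone gives m_42 = false.
(m_43) alone gives m_43 = true.
But (NOT m_43) is also a unit clause — contradiction.
Both values of m_22 lead to a conflict.
Both values of m_11 lead to a conflict.

UNSATISFIABLE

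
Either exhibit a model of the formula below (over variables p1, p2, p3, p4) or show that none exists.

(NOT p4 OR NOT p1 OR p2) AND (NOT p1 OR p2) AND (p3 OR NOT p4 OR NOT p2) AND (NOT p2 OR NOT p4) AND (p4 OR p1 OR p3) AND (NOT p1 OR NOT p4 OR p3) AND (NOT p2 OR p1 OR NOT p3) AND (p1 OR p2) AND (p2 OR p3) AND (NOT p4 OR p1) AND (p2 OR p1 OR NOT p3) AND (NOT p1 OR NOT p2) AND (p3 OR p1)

UNSATISFIABLE

Case p1 = false:
Unit clause (p2) forces p2 = true.
Unit clause (NOT p4) forces p4 = false.
Unit clause (p3) forces p3 = true.
That conflicts with the unit clause (NOT p3).
Backtrack on p1: now try p1 = true.
Unit clause (p2) forces p2 = true.
That conflicts with the unit clause (NOT p2).
Either choice for p1 ends in contradiction.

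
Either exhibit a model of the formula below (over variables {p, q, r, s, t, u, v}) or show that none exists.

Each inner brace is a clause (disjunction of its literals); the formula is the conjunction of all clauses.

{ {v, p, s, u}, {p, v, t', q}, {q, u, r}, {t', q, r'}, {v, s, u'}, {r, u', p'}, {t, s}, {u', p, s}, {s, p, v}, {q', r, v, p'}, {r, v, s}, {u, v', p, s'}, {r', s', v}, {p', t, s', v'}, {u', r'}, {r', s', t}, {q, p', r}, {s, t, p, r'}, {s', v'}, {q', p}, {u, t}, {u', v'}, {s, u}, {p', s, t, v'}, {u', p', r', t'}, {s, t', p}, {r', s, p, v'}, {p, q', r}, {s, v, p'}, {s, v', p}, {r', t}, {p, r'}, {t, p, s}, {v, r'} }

p=0,  q=0,  r=0,  s=1,  t=0,  u=1,  v=0

Case t = 0:
(s) alone gives s = 1.
(r') alone gives r = 0.
(v') alone gives v = 0.
(u) alone gives u = 1.
(p') alone gives p = 0.
(q') alone gives q = 0.
Every clause now holds.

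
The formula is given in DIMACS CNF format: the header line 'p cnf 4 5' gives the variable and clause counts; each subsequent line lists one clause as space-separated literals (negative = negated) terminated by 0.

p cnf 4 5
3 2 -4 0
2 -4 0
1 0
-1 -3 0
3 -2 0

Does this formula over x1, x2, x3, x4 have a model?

Yes, satisfiable

(x1) alone gives x1 = True.
(¬x3) alone gives x3 = False.
(¬x2) alone gives x2 = False.
(¬x4) alone gives x4 = False.
All clauses are satisfied.
A satisfying assignment: x1: True, x2: False, x3: False, x4: False.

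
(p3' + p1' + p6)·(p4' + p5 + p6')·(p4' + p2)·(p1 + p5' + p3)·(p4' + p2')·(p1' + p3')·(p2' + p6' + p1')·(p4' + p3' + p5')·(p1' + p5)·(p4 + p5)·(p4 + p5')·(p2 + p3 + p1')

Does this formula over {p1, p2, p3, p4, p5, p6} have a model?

Unsatisfiable

Case p4 = 0:
Unit clause (p5) forces p5 = 1.
But (p5') is also a unit clause — contradiction.
That branch fails; take p4 = 1 instead.
Unit clause (p2) forces p2 = 1.
But (p2') is also a unit clause — contradiction.
Neither p4 = 1 nor p4 = 0 works.
No assignment satisfies every clause.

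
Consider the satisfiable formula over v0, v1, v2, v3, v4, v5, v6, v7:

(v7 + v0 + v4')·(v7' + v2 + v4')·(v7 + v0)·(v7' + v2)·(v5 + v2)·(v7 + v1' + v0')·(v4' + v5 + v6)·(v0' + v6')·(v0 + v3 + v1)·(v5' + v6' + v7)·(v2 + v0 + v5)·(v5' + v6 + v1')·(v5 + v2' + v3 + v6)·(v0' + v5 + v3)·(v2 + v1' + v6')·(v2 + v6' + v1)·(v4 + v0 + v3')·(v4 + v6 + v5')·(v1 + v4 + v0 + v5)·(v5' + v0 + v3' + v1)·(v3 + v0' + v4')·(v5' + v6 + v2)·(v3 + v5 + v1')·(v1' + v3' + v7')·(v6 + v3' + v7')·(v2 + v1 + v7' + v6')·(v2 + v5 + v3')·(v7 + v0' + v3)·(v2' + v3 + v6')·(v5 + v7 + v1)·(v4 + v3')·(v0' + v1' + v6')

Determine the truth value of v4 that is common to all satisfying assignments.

Suppose v4 = 0.
(v3') alone gives v3 = 0.
Case v7 = 1:
(v2) alone gives v2 = 1.
(v6') alone gives v6 = 0.
(v5) alone gives v5 = 1.
Now (v5') is unsatisfied and unit — conflict.
Undo v7 and try v7 = 0.
(v0) alone gives v0 = 1.
Now (v0') is unsatisfied and unit — conflict.
Neither v7 = 1 nor v7 = 0 works.
So every satisfying assignment has v4 = True.

True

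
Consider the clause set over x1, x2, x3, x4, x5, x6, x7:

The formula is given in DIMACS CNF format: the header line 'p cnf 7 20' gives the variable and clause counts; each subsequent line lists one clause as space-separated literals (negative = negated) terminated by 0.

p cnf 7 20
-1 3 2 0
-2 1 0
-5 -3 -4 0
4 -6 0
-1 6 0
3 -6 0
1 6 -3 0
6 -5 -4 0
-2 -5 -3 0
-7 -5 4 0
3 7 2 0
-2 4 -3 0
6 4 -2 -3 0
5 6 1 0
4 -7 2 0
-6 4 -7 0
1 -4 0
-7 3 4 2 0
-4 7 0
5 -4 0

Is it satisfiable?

No, unsatisfiable

Branch on x2: set x2 = False.
Branch on x1: set x1 = False.
The clause (¬x4) is unit, so x4 = False.
The clause (¬x6) is unit, so x6 = False.
The clause (¬x3) is unit, so x3 = False.
The clause (x7) is unit, so x7 = True.
That conflicts with the unit clause (¬x7).
That branch fails; take x1 = True instead.
The clause (x3) is unit, so x3 = True.
The clause (x6) is unit, so x6 = True.
The clause (x4) is unit, so x4 = True.
The clause (¬x5) is unit, so x5 = False.
That conflicts with the unit clause (x5).
Neither x1 = True nor x1 = False works.
That branch fails; take x2 = True instead.
The clause (x1) is unit, so x1 = True.
The clause (x6) is unit, so x6 = True.
The clause (x4) is unit, so x4 = True.
The clause (x3) is unit, so x3 = True.
The clause (¬x5) is unit, so x5 = False.
That conflicts with the unit clause (x5).
Neither x2 = True nor x2 = False works.
No assignment satisfies every clause.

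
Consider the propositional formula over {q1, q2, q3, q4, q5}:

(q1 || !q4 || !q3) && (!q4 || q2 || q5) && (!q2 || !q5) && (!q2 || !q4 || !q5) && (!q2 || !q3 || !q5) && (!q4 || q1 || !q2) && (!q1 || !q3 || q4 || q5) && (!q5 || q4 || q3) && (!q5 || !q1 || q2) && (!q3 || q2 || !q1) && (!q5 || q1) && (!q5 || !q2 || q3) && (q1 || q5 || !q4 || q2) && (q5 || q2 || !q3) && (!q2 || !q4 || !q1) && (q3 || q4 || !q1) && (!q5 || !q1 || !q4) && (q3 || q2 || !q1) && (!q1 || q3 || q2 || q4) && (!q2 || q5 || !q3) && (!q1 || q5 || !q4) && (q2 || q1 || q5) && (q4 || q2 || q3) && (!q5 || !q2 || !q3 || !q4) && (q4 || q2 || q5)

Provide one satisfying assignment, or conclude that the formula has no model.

Branch on q2: set q2 = true.
(!q5) alone gives q5 = false.
(!q3) alone gives q3 = false.
Branch on q4: set q4 = false.
(!q1) alone gives q1 = false.
This assignment satisfies each clause.

q1: false, q2: true, q3: false, q4: false, q5: false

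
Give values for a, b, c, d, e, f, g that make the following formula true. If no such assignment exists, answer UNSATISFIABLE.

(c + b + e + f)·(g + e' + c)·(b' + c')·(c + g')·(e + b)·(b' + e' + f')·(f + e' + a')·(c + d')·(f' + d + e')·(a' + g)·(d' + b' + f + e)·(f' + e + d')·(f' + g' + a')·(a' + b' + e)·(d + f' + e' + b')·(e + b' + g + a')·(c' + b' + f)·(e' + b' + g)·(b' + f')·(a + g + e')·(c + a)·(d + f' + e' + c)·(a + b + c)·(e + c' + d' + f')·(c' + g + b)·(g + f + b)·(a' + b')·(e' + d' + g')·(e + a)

Case b = 0:
From the singleton clause (e), e = 1.
Case g = 1:
From the singleton clause (c), c = 1.
From the singleton clause (d'), d = 0.
From the singleton clause (f'), f = 0.
From the singleton clause (a'), a = 0.
All clauses are satisfied.

a ↦ 0,  b ↦ 0,  c ↦ 1,  d ↦ 0,  e ↦ 1,  f ↦ 0,  g ↦ 1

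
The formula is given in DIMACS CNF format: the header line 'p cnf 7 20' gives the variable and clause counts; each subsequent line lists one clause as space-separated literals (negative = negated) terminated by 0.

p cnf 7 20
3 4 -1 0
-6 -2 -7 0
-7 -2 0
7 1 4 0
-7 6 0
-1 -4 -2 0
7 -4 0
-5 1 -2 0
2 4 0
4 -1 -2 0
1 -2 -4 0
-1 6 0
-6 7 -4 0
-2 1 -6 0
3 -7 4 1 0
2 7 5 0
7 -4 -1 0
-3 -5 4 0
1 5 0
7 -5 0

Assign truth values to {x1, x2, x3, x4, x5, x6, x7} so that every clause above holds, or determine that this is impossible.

Branch on x7: set x7 = True.
(¬x2) alone gives x2 = False.
(x6) alone gives x6 = True.
(x4) alone gives x4 = True.
Branch on x1: set x1 = False.
(x5) alone gives x5 = True.
Every clause is now satisfied; x3 is unconstrained.

x1 ↦ False,  x2 ↦ False,  x3 ↦ False,  x4 ↦ True,  x5 ↦ True,  x6 ↦ True,  x7 ↦ True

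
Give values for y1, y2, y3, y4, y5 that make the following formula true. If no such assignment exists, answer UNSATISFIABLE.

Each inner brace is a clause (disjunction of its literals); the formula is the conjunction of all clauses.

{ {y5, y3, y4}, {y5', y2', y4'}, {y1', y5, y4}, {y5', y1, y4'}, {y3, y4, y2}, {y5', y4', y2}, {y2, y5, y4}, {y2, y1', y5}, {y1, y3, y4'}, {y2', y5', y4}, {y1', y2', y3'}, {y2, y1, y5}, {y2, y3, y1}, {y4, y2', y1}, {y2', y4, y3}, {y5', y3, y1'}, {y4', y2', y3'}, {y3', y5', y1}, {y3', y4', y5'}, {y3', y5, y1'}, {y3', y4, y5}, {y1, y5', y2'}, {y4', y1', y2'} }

y1: 1,  y2: 0,  y3: 1,  y4: 0,  y5: 1

Suppose y5 = 1.
Suppose y2 = 0.
(y4') alone gives y4 = 0.
(y3) alone gives y3 = 1.
(y1) alone gives y1 = 1.
This assignment satisfies each clause.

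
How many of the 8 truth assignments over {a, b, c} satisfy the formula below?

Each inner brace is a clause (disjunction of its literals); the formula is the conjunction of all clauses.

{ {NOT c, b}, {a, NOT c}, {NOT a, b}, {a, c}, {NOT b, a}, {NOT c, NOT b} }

There are 2^3 = 8 truth assignments over (a, b, c).
Split on b. With b = true, the clauses containing b are satisfied and NOT b drops from the rest; 1 of the 2^2 = 4 assignments to the other variables satisfy what remains.
With b = false, by the same count on the reduced clause set, 0 assignments work.
Total: 1 + 0 = 1.

1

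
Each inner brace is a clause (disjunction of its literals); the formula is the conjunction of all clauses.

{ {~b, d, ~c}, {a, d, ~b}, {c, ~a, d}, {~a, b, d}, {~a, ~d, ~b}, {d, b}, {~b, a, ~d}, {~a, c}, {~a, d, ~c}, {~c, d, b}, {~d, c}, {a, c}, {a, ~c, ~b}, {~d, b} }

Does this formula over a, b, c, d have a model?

Try d = 1.
The clause (c) is unit, so c = 1.
The clause (b) is unit, so b = 1.
The clause (~a) is unit, so a = 0.
That conflicts with the unit clause (a).
So d must be the other value — set d = 0.
The clause (b) is unit, so b = 1.
The clause (~c) is unit, so c = 0.
The clause (a) is unit, so a = 1.
That conflicts with the unit clause (~a).
Either choice for d ends in contradiction.
No assignment satisfies every clause.

No, unsatisfiable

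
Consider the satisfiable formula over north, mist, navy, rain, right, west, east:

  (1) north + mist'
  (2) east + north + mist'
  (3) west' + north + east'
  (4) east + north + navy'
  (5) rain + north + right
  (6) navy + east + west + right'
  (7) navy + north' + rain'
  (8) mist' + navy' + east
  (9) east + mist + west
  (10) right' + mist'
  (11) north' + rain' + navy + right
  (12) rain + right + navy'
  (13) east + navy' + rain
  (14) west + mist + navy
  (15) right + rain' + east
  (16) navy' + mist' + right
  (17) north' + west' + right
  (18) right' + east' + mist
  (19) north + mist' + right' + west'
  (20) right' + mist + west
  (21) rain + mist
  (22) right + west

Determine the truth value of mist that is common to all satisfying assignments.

Suppose mist = 1.
From the singleton clause (north), north = 1.
From the singleton clause (right'), right = 0.
From the singleton clause (navy'), navy = 0.
From the singleton clause (rain'), rain = 0.
From the singleton clause (west'), west = 0.
But (west) is also a unit clause — contradiction.
So every satisfying assignment has mist = False.

False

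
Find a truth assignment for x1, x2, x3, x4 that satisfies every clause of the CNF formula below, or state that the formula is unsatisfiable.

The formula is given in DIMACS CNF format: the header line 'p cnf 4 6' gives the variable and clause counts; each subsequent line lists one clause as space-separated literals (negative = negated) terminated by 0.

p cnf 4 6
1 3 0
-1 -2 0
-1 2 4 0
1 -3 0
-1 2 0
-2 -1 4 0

UNSATISFIABLE

Try x1 = True.
Unit clause (¬x2) forces x2 = False.
Now (x2) is unsatisfied and unit — conflict.
That branch fails; take x1 = False instead.
Unit clause (x3) forces x3 = True.
Now (¬x3) is unsatisfied and unit — conflict.
Neither x1 = True nor x1 = False works.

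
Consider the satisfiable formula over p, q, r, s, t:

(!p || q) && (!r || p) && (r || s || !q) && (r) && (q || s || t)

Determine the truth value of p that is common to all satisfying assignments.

True

Suppose p = false.
The clause (!r) is unit, so r = false.
Now (r) is unsatisfied and unit — conflict.
So every satisfying assignment has p = True.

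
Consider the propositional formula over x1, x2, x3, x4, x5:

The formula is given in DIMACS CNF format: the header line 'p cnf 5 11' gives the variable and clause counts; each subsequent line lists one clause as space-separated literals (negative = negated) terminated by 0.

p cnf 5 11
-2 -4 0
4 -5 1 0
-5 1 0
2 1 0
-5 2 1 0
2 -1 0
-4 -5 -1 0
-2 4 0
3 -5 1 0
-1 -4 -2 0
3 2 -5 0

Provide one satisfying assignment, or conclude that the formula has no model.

UNSATISFIABLE

Case x2 = False:
Unit clause (x1) forces x1 = True.
That conflicts with the unit clause (¬x1).
So x2 must be the other value — set x2 = True.
Unit clause (¬x4) forces x4 = False.
That conflicts with the unit clause (x4).
Neither x2 = True nor x2 = False works.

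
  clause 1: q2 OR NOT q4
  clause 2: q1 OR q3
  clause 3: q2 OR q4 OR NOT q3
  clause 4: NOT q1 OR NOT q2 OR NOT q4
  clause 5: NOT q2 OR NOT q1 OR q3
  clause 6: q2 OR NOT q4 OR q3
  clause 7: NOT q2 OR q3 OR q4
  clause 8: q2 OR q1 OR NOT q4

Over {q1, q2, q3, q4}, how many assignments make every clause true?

There are 2^4 = 16 truth assignments over (q1, q2, q3, q4).
Check each against the 8 clauses (columns in the order q1, q2, q3, q4):
  F F F F  ✗ fails (q1 OR q3)
  F F F T  ✗ fails (q2 OR NOT q4)
  F F T F  ✗ fails (q2 OR q4 OR NOT q3)
  F F T T  ✗ fails (q2 OR NOT q4)
  F T F F  ✗ fails (q1 OR q3)
  F T F T  ✗ fails (q1 OR q3)
  F T T F  ✓ satisfies all
  F T T T  ✓ satisfies all
  T F F F  ✓ satisfies all
  T F F T  ✗ fails (q2 OR NOT q4)
  T F T F  ✗ fails (q2 OR q4 OR NOT q3)
  T F T T  ✗ fails (q2 OR NOT q4)
  T T F F  ✗ fails (NOT q2 OR NOT q1 OR q3)
  T T F T  ✗ fails (NOT q1 OR NOT q2 OR NOT q4)
  T T T F  ✓ satisfies all
  T T T T  ✗ fails (NOT q1 OR NOT q2 OR NOT q4)
4 of the 16 rows are models.

4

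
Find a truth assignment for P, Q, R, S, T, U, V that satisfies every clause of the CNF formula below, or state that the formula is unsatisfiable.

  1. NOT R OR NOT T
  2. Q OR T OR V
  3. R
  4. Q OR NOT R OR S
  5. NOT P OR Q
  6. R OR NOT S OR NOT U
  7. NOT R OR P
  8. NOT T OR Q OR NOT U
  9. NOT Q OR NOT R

UNSATISFIABLE

Unit clause (R) forces R = true.
Unit clause (NOT T) forces T = false.
Unit clause (P) forces P = true.
Unit clause (Q) forces Q = true.
But (NOT Q) is also a unit clause — contradiction.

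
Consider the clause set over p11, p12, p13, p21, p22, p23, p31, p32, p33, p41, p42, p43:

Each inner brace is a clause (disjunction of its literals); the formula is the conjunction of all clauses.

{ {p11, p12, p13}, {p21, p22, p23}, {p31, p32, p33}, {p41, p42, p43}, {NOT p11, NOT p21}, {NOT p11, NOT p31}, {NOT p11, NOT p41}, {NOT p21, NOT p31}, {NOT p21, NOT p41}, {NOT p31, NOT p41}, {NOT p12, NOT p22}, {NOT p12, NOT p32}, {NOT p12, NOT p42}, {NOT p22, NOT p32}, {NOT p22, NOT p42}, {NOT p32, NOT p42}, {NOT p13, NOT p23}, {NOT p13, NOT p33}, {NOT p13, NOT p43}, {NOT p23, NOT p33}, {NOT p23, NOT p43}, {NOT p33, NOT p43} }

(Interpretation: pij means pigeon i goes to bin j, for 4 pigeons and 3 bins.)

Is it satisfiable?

Unsatisfiable

Try p11 = false.
Try p12 = true.
Unit clause (NOT p22) forces p22 = false.
Unit clause (NOT p32) forces p32 = false.
Unit clause (NOT p42) forces p42 = false.
Try p21 = true.
Unit clause (NOT p31) forces p31 = false.
Unit clause (p33) forces p33 = true.
Unit clause (NOT p41) forces p41 = false.
Unit clause (p43) forces p43 = true.
That conflicts with the unit clause (NOT p43).
So p21 must be the other value — set p21 = false.
Unit clause (p23) forces p23 = true.
Unit clause (NOT p13) forces p13 = false.
Unit clause (NOT p33) forces p33 = false.
Unit clause (p31) forces p31 = true.
Unit clause (NOT p41) forces p41 = false.
Unit clause (p43) forces p43 = true.
That conflicts with the unit clause (NOT p43).
Neither p21 = true nor p21 = false works.
So p12 must be the other value — set p12 = false.
Unit clause (p13) forces p13 = true.
Unit clause (NOT p23) forces p23 = false.
Unit clause (NOT p33) forces p33 = false.
Unit clause (NOT p43) forces p43 = false.
Try p21 = true.
Unit clause (NOT p31) forces p31 = false.
Unit clause (p32) forces p32 = true.
Unit clause (NOT p41) forces p41 = false.
Unit clause (p42) forces p42 = true.
That conflicts with the unit clause (NOT p42).
So p21 must be the other value — set p21 = false.
Unit clause (p22) forces p22 = true.
Unit clause (NOT p32) forces p32 = false.
Unit clause (p31) forces p31 = true.
Unit clause (NOT p41) forces p41 = false.
Unit clause (p42) forces p42 = true.
That conflicts with the unit clause (NOT p42).
Neither p21 = true nor p21 = false works.
Neither p12 = true nor p12 = false works.
So p11 must be the other value — set p11 = true.
Unit clause (NOT p21) forces p21 = false.
Unit clause (NOT p31) forces p31 = false.
Unit clause (NOT p41) forces p41 = false.
Try p22 = true.
Unit clause (NOT p12) forces p12 = false.
Unit clause (NOT p32) forces p32 = false.
Unit clause (p33) forces p33 = true.
Unit clause (NOT p42) forces p42 = false.
Unit clause (p43) forces p43 = true.
That conflicts with the unit clause (NOT p43).
So p22 must be the other value — set p22 = false.
Unit clause (p23) forces p23 = true.
Unit clause (NOT p13) forces p13 = false.
Unit clause (NOT p33) forces p33 = false.
Unit clause (p32) forces p32 = true.
Unit clause (NOT p12) forces p12 = false.
Unit clause (NOT p42) forces p42 = false.
Unit clause (p43) forces p43 = true.
That conflicts with the unit clause (NOT p43).
Neither p22 = true nor p22 = false works.
Neither p11 = true nor p11 = false works.
No assignment satisfies every clause.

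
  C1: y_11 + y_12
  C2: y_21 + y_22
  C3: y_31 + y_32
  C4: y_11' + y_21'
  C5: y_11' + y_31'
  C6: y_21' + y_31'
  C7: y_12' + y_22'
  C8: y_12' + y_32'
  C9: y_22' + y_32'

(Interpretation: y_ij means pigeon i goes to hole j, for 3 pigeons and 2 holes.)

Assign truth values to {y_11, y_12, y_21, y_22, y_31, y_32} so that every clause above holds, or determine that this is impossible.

Case y_11 = 1:
The clause (y_21') is unit, so y_21 = 0.
The clause (y_22) is unit, so y_22 = 1.
The clause (y_31') is unit, so y_31 = 0.
The clause (y_32) is unit, so y_32 = 1.
That conflicts with the unit clause (y_32').
So y_11 must be the other value — set y_11 = 0.
The clause (y_12) is unit, so y_12 = 1.
The clause (y_22') is unit, so y_22 = 0.
The clause (y_21) is unit, so y_21 = 1.
The clause (y_31') is unit, so y_31 = 0.
The clause (y_32) is unit, so y_32 = 1.
That conflicts with the unit clause (y_32').
Both values of y_11 lead to a conflict.

UNSATISFIABLE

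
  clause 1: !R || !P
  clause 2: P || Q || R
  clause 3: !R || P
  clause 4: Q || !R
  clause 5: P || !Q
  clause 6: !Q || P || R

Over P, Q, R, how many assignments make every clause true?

There are 2^3 = 8 truth assignments over (P, Q, R).
Check each against the 6 clauses (columns in the order P, Q, R):
  F F F  ✗ fails (P || Q || R)
  F F T  ✗ fails (!R || P)
  F T F  ✗ fails (P || !Q)
  F T T  ✗ fails (!R || P)
  T F F  ✓ satisfies all
  T F T  ✗ fails (!R || !P)
  T T F  ✓ satisfies all
  T T T  ✗ fails (!R || !P)
2 of the 8 rows are models.

2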